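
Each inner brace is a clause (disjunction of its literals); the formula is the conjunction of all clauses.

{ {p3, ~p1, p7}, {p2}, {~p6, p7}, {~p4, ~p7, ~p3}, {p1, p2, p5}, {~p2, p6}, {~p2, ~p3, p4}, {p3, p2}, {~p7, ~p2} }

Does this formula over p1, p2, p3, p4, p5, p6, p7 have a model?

No, unsatisfiable

(p2) alone gives p2 = 1.
(p6) alone gives p6 = 1.
(p7) alone gives p7 = 1.
Now (~p7) is unsatisfied and unit — conflict.
No assignment satisfies every clause.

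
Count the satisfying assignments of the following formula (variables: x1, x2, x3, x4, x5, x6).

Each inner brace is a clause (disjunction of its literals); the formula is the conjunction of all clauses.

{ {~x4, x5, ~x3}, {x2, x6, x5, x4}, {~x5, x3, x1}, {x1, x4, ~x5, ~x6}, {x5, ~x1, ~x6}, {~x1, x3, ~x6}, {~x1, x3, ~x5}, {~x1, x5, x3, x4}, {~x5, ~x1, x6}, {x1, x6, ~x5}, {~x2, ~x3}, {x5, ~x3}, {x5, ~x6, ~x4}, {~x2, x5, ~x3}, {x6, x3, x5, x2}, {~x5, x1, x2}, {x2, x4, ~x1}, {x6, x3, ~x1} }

There are 2^6 = 64 truth assignments over (x1, x2, x3, x4, x5, x6).
Split on x5. With x5 = 1, the clauses containing x5 are satisfied and ~x5 drops from the rest; 1 of the 2^5 = 32 assignments to the other variables satisfy what remains.
With x5 = 0, by the same count on the reduced clause set, 4 assignments work.
(One model: x1=F, x2=F, x3=F, x4=F, x5=F, x6=T.)
Total: 1 + 4 = 5.

5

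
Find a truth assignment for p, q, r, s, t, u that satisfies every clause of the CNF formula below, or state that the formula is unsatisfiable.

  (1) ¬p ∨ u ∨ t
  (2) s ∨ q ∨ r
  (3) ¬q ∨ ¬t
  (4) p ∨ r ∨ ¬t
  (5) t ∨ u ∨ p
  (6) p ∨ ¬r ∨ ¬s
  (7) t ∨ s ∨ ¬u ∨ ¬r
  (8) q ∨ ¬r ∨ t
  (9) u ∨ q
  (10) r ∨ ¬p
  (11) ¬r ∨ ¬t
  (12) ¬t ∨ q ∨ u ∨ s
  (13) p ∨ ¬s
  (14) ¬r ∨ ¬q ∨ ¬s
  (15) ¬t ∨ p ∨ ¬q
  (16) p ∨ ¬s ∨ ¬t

Case q = True:
The clause (¬t) is unit, so t = False.
Case p = False:
The clause (u) is unit, so u = True.
The clause (¬s) is unit, so s = False.
The clause (¬r) is unit, so r = False.
All clauses are satisfied.

p ↦ False; q ↦ True; r ↦ False; s ↦ False; t ↦ False; u ↦ True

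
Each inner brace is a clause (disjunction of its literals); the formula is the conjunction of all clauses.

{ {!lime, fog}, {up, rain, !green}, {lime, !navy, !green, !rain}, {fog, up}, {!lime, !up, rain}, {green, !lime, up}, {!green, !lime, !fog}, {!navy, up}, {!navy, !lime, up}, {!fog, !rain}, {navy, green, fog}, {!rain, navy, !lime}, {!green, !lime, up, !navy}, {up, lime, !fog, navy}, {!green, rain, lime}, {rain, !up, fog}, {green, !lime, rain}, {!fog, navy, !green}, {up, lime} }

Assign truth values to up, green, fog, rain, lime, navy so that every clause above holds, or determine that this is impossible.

up ↦ true, green ↦ true, fog ↦ false, rain ↦ true, lime ↦ false, navy ↦ false

Branch on lime: set lime = false.
From the singleton clause (up), up = true.
Branch on fog: set fog = false.
From the singleton clause (rain), rain = true.
Branch on navy: set navy = false.
From the singleton clause (green), green = true.
This assignment satisfies each clause.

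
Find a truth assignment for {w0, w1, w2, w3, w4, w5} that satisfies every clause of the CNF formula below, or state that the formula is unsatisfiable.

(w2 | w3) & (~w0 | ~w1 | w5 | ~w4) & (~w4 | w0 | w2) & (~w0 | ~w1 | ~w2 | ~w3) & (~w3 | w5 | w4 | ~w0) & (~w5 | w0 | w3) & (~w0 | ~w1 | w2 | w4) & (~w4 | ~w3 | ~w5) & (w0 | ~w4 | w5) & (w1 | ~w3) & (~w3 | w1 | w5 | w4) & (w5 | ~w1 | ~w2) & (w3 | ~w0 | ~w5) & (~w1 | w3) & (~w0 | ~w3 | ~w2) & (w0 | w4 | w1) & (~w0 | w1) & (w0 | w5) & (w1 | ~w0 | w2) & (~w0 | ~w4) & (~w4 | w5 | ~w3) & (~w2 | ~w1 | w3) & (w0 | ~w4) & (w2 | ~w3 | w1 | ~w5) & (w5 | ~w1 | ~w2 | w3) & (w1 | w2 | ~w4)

w0=0,  w1=1,  w2=0,  w3=1,  w4=0,  w5=1

Case w2 = 0:
Unit clause (w3) forces w3 = 1.
Unit clause (w1) forces w1 = 1.
Case w4 = 0:
Unit clause (~w0) forces w0 = 0.
Unit clause (w5) forces w5 = 1.
Every clause now holds.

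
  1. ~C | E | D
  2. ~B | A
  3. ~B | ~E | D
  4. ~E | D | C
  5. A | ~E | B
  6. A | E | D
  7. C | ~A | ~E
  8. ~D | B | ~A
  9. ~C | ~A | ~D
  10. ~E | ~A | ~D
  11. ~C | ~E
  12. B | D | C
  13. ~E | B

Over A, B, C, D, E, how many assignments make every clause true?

There are 2^5 = 32 truth assignments over (A, B, C, D, E).
Split on A. With A = 1, the clauses containing A are satisfied and ~A drops from the rest; 2 of the 2^4 = 16 assignments to the other variables satisfy what remains.
With A = 0, by the same count on the reduced clause set, 2 assignments work.
(One model: A=F, B=F, C=F, D=T, E=F.)
Total: 2 + 2 = 4.

4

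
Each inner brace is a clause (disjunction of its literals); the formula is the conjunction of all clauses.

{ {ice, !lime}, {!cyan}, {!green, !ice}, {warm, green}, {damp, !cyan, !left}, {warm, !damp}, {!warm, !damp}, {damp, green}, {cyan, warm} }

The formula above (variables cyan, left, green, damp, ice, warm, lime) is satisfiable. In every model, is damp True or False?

Suppose damp = true.
(!cyan) alone gives cyan = false.
(warm) alone gives warm = true.
That conflicts with the unit clause (!warm).
So every satisfying assignment has damp = False.

False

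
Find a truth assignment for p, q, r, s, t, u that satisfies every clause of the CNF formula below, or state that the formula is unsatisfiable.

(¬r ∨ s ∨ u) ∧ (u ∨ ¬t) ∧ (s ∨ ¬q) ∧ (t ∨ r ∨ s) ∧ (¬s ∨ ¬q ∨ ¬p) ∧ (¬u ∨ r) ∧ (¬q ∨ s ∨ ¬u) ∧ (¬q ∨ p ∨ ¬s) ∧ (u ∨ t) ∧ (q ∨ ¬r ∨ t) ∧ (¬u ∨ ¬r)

UNSATISFIABLE

Branch on u: set u = True.
The clause (r) is unit, so r = True.
That conflicts with the unit clause (¬r).
Backtrack on u: now try u = False.
The clause (¬t) is unit, so t = False.
That conflicts with the unit clause (t).
Either choice for u ends in contradiction.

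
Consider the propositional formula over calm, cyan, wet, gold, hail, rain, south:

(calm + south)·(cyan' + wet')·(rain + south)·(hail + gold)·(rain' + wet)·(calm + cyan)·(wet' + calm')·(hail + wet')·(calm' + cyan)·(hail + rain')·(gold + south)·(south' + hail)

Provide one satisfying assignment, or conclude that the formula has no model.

calm ↦ 1; cyan ↦ 1; wet ↦ 0; gold ↦ 1; hail ↦ 1; rain ↦ 0; south ↦ 1

Try calm = 1.
The clause (wet') is unit, so wet = 0.
The clause (rain') is unit, so rain = 0.
The clause (south) is unit, so south = 1.
The clause (cyan) is unit, so cyan = 1.
The clause (hail) is unit, so hail = 1.
Every clause is now satisfied; gold is unconstrained.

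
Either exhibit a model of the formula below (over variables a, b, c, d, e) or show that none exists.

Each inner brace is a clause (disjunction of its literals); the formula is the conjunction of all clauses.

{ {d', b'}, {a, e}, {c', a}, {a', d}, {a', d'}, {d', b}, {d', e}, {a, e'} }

UNSATISFIABLE

Suppose d = 0.
The clause (a') is unit, so a = 0.
The clause (e) is unit, so e = 1.
That conflicts with the unit clause (e').
Backtrack on d: now try d = 1.
The clause (b') is unit, so b = 0.
That conflicts with the unit clause (b).
Neither d = 1 nor d = 0 works.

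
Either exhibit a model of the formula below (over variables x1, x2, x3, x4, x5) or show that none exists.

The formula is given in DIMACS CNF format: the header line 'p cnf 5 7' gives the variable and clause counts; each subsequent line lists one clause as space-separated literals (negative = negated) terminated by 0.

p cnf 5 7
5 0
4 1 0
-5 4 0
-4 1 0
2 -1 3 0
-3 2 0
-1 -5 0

From the singleton clause (x5), x5 = True.
From the singleton clause (x4), x4 = True.
From the singleton clause (x1), x1 = True.
But (¬x1) is also a unit clause — contradiction.

UNSATISFIABLE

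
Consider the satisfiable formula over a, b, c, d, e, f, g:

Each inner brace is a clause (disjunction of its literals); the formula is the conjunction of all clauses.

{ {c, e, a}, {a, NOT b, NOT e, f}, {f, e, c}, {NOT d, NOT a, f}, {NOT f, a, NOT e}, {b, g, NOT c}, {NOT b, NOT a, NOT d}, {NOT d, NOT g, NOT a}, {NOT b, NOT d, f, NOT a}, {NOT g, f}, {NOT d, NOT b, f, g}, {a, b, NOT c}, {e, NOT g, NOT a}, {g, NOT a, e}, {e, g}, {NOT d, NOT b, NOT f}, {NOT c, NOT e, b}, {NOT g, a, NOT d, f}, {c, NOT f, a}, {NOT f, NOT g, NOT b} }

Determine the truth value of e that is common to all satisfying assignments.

True

Suppose e = false.
The clause (g) is unit, so g = true.
The clause (f) is unit, so f = true.
The clause (NOT a) is unit, so a = false.
The clause (c) is unit, so c = true.
The clause (b) is unit, so b = true.
Now (NOT b) is unsatisfied and unit — conflict.
So every satisfying assignment has e = True.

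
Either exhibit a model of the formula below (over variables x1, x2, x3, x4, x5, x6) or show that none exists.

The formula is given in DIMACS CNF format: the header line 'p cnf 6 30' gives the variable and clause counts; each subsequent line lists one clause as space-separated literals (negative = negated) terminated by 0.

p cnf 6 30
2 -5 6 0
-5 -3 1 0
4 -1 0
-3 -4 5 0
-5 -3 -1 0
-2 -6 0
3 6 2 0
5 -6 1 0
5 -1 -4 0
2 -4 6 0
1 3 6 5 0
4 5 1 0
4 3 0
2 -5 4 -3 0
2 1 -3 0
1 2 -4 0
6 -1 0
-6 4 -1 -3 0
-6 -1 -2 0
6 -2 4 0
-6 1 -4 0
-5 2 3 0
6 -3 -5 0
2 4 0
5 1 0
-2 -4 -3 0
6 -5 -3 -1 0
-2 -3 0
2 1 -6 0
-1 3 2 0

x1=False; x2=True; x3=False; x4=True; x5=True; x6=False

Try x4 = True.
Try x3 = False.
Try x2 = True.
Unit clause (¬x6) forces x6 = False.
Unit clause (¬x1) forces x1 = False.
Unit clause (x5) forces x5 = True.
Every clause now holds.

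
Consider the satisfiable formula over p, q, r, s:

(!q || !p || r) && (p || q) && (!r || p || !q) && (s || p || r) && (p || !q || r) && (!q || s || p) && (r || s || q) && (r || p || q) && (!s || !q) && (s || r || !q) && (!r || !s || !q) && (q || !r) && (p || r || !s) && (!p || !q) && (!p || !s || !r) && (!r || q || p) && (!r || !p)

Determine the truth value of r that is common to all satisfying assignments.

False

Suppose r = true.
Unit clause (q) forces q = true.
Unit clause (p) forces p = true.
Now (!p) is unsatisfied and unit — conflict.
So every satisfying assignment has r = False.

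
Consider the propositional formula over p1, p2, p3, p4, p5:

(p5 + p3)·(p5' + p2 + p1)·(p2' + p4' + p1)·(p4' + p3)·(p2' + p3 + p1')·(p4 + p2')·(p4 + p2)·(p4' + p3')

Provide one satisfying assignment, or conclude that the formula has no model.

UNSATISFIABLE

Branch on p5: set p5 = 1.
Branch on p2: set p2 = 1.
(p4) alone gives p4 = 1.
(p1) alone gives p1 = 1.
(p3) alone gives p3 = 1.
Now (p3') is unsatisfied and unit — conflict.
Undo p2 and try p2 = 0.
(p1) alone gives p1 = 1.
(p4) alone gives p4 = 1.
(p3) alone gives p3 = 1.
Now (p3') is unsatisfied and unit — conflict.
Either choice for p2 ends in contradiction.
Undo p5 and try p5 = 0.
(p3) alone gives p3 = 1.
(p4') alone gives p4 = 0.
(p2') alone gives p2 = 0.
Now (p2) is unsatisfied and unit — conflict.
Either choice for p5 ends in contradiction.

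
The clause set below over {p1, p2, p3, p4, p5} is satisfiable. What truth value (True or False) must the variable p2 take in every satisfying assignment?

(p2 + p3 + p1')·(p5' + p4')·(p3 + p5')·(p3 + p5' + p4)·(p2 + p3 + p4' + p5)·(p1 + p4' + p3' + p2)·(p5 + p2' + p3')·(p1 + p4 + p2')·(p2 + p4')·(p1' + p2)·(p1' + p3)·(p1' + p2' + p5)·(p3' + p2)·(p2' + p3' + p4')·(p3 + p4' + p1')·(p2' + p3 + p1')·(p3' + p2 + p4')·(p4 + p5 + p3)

True

Suppose p2 = 0.
Unit clause (p4') forces p4 = 0.
Unit clause (p1') forces p1 = 0.
Unit clause (p3') forces p3 = 0.
Unit clause (p5') forces p5 = 0.
But (p5) is also a unit clause — contradiction.
So every satisfying assignment has p2 = True.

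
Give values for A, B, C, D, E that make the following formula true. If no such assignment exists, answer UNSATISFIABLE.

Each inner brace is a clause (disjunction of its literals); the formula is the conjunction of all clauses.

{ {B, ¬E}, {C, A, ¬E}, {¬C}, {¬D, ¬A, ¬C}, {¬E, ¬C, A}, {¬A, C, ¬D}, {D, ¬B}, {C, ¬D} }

(¬C) alone gives C = False.
(¬D) alone gives D = False.
(¬B) alone gives B = False.
(¬E) alone gives E = False.
All clauses hold; A can take either value.

A ↦ True; B ↦ False; C ↦ False; D ↦ False; E ↦ False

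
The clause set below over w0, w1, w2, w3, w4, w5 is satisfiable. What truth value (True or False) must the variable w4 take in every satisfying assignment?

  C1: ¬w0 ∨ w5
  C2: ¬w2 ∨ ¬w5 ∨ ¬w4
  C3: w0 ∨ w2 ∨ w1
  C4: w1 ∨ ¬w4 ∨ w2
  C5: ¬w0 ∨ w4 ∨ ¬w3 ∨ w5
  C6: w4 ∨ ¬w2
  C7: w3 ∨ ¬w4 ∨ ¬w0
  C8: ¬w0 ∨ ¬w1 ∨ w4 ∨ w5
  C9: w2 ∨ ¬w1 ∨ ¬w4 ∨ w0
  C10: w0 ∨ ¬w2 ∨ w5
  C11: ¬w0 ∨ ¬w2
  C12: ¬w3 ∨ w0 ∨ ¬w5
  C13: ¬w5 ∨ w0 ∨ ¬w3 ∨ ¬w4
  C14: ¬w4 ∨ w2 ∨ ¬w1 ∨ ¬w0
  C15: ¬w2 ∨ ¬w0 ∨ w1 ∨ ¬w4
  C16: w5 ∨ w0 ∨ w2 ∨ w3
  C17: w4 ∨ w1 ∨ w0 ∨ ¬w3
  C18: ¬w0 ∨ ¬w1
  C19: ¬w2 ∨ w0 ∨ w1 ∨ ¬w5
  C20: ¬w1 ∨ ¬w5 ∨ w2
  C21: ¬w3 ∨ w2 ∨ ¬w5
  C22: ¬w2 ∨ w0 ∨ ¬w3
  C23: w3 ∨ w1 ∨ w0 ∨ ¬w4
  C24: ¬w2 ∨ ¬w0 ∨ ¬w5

Suppose w4 = True.
Case w0 = False:
Case w2 = False:
The clause (w1) is unit, so w1 = True.
But (¬w1) is also a unit clause — contradiction.
Backtrack on w2: now try w2 = True.
The clause (¬w5) is unit, so w5 = False.
But (w5) is also a unit clause — contradiction.
Both values of w2 lead to a conflict.
Backtrack on w0: now try w0 = True.
The clause (w5) is unit, so w5 = True.
The clause (¬w2) is unit, so w2 = False.
The clause (w1) is unit, so w1 = True.
But (¬w1) is also a unit clause — contradiction.
Both values of w0 lead to a conflict.
So every satisfying assignment has w4 = False.

False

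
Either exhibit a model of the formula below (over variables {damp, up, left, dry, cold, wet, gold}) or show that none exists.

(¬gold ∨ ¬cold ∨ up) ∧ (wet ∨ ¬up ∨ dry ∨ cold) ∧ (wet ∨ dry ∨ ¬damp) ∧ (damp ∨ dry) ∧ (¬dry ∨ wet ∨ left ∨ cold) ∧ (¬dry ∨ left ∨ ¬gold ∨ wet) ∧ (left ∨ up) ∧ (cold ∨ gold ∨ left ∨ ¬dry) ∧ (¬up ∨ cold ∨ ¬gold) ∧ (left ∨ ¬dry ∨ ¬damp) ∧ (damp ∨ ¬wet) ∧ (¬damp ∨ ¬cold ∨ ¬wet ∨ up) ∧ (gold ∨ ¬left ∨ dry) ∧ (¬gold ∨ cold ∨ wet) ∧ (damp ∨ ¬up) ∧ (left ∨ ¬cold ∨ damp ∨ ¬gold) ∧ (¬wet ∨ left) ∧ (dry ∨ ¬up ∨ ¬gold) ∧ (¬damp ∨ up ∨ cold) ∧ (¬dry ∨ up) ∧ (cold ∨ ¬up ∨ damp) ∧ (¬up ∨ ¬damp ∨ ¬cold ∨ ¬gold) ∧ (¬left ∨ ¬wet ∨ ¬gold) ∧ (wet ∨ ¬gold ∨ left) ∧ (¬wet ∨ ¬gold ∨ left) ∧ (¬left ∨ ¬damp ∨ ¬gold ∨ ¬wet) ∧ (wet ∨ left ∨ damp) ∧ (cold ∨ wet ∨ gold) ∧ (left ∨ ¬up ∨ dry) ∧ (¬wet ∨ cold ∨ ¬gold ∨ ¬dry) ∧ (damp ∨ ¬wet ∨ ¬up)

Branch on damp: set damp = True.
Branch on wet: set wet = False.
From the singleton clause (dry), dry = True.
From the singleton clause (left), left = True.
From the singleton clause (up), up = True.
Branch on cold: set cold = True.
From the singleton clause (¬gold), gold = False.
This assignment satisfies each clause.

damp: True,  up: True,  left: True,  dry: True,  cold: True,  wet: False,  gold: False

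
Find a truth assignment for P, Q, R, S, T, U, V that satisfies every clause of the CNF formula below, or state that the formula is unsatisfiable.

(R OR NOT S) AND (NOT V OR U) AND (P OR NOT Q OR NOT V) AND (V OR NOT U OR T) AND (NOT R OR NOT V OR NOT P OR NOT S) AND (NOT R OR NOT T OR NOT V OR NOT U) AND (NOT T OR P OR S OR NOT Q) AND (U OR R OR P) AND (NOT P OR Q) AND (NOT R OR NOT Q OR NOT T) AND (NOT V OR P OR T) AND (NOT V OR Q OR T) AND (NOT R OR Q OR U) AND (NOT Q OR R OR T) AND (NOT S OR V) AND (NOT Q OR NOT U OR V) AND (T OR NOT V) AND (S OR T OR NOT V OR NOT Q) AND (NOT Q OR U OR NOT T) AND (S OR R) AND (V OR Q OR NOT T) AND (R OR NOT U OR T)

Try R = true.
Try V = false.
The clause (NOT S) is unit, so S = false.
Try U = false.
The clause (Q) is unit, so Q = true.
The clause (NOT T) is unit, so T = false.
Every clause is now satisfied; P is unconstrained.

P ↦ true,  Q ↦ true,  R ↦ true,  S ↦ false,  T ↦ false,  U ↦ false,  V ↦ false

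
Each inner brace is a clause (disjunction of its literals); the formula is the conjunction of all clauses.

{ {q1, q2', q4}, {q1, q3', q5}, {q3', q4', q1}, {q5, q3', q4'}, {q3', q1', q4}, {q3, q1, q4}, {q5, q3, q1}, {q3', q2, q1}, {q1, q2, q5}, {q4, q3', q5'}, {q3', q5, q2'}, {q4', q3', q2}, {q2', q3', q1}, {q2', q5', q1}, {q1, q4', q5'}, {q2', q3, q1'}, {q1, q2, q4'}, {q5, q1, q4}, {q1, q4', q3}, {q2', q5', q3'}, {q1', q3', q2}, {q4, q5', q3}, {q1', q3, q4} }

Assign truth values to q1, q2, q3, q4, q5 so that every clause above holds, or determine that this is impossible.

q1: 1,  q2: 0,  q3: 0,  q4: 1,  q5: 0

Branch on q1: set q1 = 1.
Branch on q3: set q3 = 0.
Unit clause (q2') forces q2 = 0.
Unit clause (q4) forces q4 = 1.
Every clause is now satisfied; q5 is unconstrained.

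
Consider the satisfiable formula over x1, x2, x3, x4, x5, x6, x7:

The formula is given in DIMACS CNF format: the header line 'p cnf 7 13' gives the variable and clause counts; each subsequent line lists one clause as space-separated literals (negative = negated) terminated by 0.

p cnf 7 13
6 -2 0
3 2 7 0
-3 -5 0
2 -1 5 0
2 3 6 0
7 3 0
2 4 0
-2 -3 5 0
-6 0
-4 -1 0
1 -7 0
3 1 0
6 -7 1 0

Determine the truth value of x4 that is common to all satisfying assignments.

True

Suppose x4 = False.
Unit clause (x2) forces x2 = True.
Unit clause (x6) forces x6 = True.
But (¬x6) is also a unit clause — contradiction.
So every satisfying assignment has x4 = True.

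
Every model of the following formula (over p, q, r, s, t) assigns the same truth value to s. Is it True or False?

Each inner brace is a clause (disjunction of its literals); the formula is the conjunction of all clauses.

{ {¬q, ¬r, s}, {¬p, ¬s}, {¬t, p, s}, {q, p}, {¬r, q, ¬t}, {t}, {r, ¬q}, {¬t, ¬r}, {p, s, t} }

False

Suppose s = True.
Unit clause (¬p) forces p = False.
Unit clause (q) forces q = True.
Unit clause (t) forces t = True.
Unit clause (r) forces r = True.
That conflicts with the unit clause (¬r).
So every satisfying assignment has s = False.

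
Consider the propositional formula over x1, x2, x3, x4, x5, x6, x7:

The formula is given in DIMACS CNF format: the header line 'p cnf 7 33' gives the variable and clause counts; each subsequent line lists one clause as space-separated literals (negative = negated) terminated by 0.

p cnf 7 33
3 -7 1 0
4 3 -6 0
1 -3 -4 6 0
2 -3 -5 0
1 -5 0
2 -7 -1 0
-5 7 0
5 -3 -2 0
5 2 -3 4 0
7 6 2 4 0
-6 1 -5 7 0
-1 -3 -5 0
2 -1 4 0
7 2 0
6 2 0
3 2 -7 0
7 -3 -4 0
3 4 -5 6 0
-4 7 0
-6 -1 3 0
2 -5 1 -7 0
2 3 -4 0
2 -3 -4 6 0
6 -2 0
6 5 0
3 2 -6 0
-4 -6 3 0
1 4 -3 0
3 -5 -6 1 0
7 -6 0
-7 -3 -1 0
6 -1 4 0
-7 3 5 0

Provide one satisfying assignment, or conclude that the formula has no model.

x1 ↦ False; x2 ↦ False; x3 ↦ True; x4 ↦ True; x5 ↦ False; x6 ↦ True; x7 ↦ True

Case x1 = False:
(¬x5) alone gives x5 = False.
(x6) alone gives x6 = True.
(x7) alone gives x7 = True.
(x3) alone gives x3 = True.
(¬x2) alone gives x2 = False.
(x4) alone gives x4 = True.
Every clause now holds.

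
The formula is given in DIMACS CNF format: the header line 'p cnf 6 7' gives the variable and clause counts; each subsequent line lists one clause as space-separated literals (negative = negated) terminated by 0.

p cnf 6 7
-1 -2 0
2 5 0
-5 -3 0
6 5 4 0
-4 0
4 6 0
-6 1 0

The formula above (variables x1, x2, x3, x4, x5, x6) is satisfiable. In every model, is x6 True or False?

True

Suppose x6 = False.
The clause (¬x4) is unit, so x4 = False.
That conflicts with the unit clause (x4).
So every satisfying assignment has x6 = True.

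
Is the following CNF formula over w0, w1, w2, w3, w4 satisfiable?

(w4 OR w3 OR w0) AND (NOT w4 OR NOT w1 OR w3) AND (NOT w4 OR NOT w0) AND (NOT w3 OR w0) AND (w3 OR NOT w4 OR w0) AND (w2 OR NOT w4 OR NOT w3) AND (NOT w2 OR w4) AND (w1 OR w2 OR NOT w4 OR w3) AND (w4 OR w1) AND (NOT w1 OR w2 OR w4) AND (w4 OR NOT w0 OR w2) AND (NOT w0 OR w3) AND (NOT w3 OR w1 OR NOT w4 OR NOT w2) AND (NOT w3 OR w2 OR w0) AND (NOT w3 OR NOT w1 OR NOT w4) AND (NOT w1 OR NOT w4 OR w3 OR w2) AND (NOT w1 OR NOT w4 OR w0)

Try w4 = false.
Unit clause (NOT w2) forces w2 = false.
Unit clause (w1) forces w1 = true.
Now (NOT w1) is unsatisfied and unit — conflict.
Undo w4 and try w4 = true.
Unit clause (NOT w0) forces w0 = false.
Unit clause (NOT w3) forces w3 = false.
Now (w3) is unsatisfied and unit — conflict.
Neither w4 = true nor w4 = false works.
No assignment satisfies every clause.

Unsatisfiable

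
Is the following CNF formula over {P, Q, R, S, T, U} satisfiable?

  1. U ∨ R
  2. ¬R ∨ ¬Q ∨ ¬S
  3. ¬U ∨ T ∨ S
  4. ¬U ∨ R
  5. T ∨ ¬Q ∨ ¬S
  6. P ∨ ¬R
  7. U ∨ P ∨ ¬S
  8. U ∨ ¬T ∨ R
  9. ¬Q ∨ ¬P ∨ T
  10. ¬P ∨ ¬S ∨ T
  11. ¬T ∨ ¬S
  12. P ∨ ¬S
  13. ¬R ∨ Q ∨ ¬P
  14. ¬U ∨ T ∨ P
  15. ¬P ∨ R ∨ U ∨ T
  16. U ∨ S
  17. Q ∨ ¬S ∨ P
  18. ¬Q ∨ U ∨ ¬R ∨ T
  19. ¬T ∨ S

Case U = True:
Unit clause (R) forces R = True.
Unit clause (P) forces P = True.
Unit clause (Q) forces Q = True.
Unit clause (¬S) forces S = False.
Unit clause (T) forces T = True.
Now (¬T) is unsatisfied and unit — conflict.
That branch fails; take U = False instead.
Unit clause (R) forces R = True.
Unit clause (P) forces P = True.
Unit clause (Q) forces Q = True.
Unit clause (¬S) forces S = False.
Now (S) is unsatisfied and unit — conflict.
Both values of U lead to a conflict.
No assignment satisfies every clause.

No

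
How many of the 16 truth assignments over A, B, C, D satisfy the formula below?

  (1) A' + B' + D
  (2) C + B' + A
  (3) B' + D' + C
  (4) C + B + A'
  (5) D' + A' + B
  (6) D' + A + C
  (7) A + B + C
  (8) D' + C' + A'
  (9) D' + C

5

There are 2^4 = 16 truth assignments over (A, B, C, D).
Check each against the 9 clauses (columns in the order A, B, C, D):
  F F F F  ✗ fails (A + B + C)
  F F F T  ✗ fails (D' + A + C)
  F F T F  ✓ satisfies all
  F F T T  ✓ satisfies all
  F T F F  ✗ fails (C + B' + A)
  F T F T  ✗ fails (C + B' + A)
  F T T F  ✓ satisfies all
  F T T T  ✓ satisfies all
  T F F F  ✗ fails (C + B + A')
  T F F T  ✗ fails (C + B + A')
  T F T F  ✓ satisfies all
  T F T T  ✗ fails (D' + A' + B)
  T T F F  ✗ fails (A' + B' + D)
  T T F T  ✗ fails (B' + D' + C)
  T T T F  ✗ fails (A' + B' + D)
  T T T T  ✗ fails (D' + C' + A')
5 of the 16 rows are models.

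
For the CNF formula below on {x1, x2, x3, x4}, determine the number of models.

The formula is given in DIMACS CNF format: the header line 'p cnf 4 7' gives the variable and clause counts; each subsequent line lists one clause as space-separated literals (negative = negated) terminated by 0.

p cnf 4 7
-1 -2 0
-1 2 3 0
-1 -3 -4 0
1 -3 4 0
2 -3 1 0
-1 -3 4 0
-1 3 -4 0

5

There are 2^4 = 16 truth assignments over (x1, x2, x3, x4).
Split on x4. With x4 = True, the clauses containing x4 are satisfied and ¬x4 drops from the rest; 3 of the 2^3 = 8 assignments to the other variables satisfy what remains.
With x4 = False, by the same count on the reduced clause set, 2 assignments work.
(One model: x1=F, x2=F, x3=F, x4=F.)
Total: 3 + 2 = 5.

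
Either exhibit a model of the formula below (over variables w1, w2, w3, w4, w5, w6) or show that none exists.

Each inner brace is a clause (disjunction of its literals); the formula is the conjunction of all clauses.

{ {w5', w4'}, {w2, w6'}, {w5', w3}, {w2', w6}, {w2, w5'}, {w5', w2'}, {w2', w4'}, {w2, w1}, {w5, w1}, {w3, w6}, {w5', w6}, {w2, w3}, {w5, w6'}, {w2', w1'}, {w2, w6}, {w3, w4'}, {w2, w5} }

UNSATISFIABLE

Case w5 = 0:
From the singleton clause (w1), w1 = 1.
From the singleton clause (w6'), w6 = 0.
From the singleton clause (w2'), w2 = 0.
But (w2) is also a unit clause — contradiction.
Undo w5 and try w5 = 1.
From the singleton clause (w4'), w4 = 0.
From the singleton clause (w3), w3 = 1.
From the singleton clause (w2), w2 = 1.
But (w2') is also a unit clause — contradiction.
Neither w5 = 1 nor w5 = 0 works.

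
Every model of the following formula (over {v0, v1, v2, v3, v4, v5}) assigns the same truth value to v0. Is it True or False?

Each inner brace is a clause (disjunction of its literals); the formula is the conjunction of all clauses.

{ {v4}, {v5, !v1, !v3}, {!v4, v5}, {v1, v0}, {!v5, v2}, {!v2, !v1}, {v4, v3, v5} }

Suppose v0 = false.
(v4) alone gives v4 = true.
(v5) alone gives v5 = true.
(v1) alone gives v1 = true.
(v2) alone gives v2 = true.
That conflicts with the unit clause (!v2).
So every satisfying assignment has v0 = True.

True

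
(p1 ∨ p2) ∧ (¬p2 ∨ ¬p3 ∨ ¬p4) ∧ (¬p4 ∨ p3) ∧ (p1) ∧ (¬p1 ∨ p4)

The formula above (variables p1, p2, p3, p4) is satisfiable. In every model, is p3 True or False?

True

Suppose p3 = False.
(¬p4) alone gives p4 = False.
(p1) alone gives p1 = True.
Now (¬p1) is unsatisfied and unit — conflict.
So every satisfying assignment has p3 = True.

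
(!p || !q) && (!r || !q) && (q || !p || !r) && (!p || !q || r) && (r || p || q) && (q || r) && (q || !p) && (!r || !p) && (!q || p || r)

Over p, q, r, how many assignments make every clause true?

1

There are 2^3 = 8 truth assignments over (p, q, r).
Check each against the 9 clauses (columns in the order p, q, r):
  F F F  ✗ fails (r || p || q)
  F F T  ✓ satisfies all
  F T F  ✗ fails (!q || p || r)
  F T T  ✗ fails (!r || !q)
  T F F  ✗ fails (q || r)
  T F T  ✗ fails (q || !p || !r)
  T T F  ✗ fails (!p || !q)
  T T T  ✗ fails (!p || !q)
1 of the 8 rows is a model.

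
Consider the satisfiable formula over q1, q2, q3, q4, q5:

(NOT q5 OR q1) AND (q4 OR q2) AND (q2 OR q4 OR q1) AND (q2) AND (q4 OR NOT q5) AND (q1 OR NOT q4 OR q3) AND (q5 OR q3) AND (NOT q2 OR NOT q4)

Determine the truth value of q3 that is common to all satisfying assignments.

True

Suppose q3 = false.
(q2) alone gives q2 = true.
(q5) alone gives q5 = true.
(q1) alone gives q1 = true.
(q4) alone gives q4 = true.
Now (NOT q4) is unsatisfied and unit — conflict.
So every satisfying assignment has q3 = True.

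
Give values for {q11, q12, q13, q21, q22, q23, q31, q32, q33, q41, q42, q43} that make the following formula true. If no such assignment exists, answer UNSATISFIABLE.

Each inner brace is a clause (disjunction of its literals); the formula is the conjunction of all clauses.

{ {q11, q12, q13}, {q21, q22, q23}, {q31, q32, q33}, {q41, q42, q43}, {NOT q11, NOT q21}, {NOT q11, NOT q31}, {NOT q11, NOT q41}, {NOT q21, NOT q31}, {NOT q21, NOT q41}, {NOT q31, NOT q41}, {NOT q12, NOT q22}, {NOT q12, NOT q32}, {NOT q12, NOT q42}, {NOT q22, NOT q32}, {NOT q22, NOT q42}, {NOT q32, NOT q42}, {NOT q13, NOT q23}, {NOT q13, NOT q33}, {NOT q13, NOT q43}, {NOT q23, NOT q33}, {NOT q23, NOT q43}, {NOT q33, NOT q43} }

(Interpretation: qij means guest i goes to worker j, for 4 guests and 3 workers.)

Try q11 = false.
Try q12 = true.
From the singleton clause (NOT q22), q22 = false.
From the singleton clause (NOT q32), q32 = false.
From the singleton clause (NOT q42), q42 = false.
Try q21 = true.
From the singleton clause (NOT q31), q31 = false.
From the singleton clause (q33), q33 = true.
From the singleton clause (NOT q41), q41 = false.
From the singleton clause (q43), q43 = true.
That conflicts with the unit clause (NOT q43).
That branch fails; take q21 = false instead.
From the singleton clause (q23), q23 = true.
From the singleton clause (NOT q13), q13 = false.
From the singleton clause (NOT q33), q33 = false.
From the singleton clause (q31), q31 = true.
From the singleton clause (NOT q41), q41 = false.
From the singleton clause (q43), q43 = true.
That conflicts with the unit clause (NOT q43).
Neither q21 = true nor q21 = false works.
That branch fails; take q12 = false instead.
From the singleton clause (q13), q13 = true.
From the singleton clause (NOT q23), q23 = false.
From the singleton clause (NOT q33), q33 = false.
From the singleton clause (NOT q43), q43 = false.
Try q21 = true.
From the singleton clause (NOT q31), q31 = false.
From the singleton clause (q32), q32 = true.
From the singleton clause (NOT q41), q41 = false.
From the singleton clause (q42), q42 = true.
That conflicts with the unit clause (NOT q42).
That branch fails; take q21 = false instead.
From the singleton clause (q22), q22 = true.
From the singleton clause (NOT q32), q32 = false.
From the singleton clause (q31), q31 = true.
From the singleton clause (NOT q41), q41 = false.
From the singleton clause (q42), q42 = true.
That conflicts with the unit clause (NOT q42).
Neither q21 = true nor q21 = false works.
Neither q12 = true nor q12 = false works.
That branch fails; take q11 = true instead.
From the singleton clause (NOT q21), q21 = false.
From the singleton clause (NOT q31), q31 = false.
From the singleton clause (NOT q41), q41 = false.
Try q22 = true.
From the singleton clause (NOT q12), q12 = false.
From the singleton clause (NOT q32), q32 = false.
From the singleton clause (q33), q33 = true.
From the singleton clause (NOT q42), q42 = false.
From the singleton clause (q43), q43 = true.
That conflicts with the unit clause (NOT q43).
That branch fails; take q22 = false instead.
From the singleton clause (q23), q23 = true.
From the singleton clause (NOT q13), q13 = false.
From the singleton clause (NOT q33), q33 = false.
From the singleton clause (q32), q32 = true.
From the singleton clause (NOT q12), q12 = false.
From the singleton clause (NOT q42), q42 = false.
From the singleton clause (q43), q43 = true.
That conflicts with the unit clause (NOT q43).
Neither q22 = true nor q22 = false works.
Neither q11 = true nor q11 = false works.

UNSATISFIABLE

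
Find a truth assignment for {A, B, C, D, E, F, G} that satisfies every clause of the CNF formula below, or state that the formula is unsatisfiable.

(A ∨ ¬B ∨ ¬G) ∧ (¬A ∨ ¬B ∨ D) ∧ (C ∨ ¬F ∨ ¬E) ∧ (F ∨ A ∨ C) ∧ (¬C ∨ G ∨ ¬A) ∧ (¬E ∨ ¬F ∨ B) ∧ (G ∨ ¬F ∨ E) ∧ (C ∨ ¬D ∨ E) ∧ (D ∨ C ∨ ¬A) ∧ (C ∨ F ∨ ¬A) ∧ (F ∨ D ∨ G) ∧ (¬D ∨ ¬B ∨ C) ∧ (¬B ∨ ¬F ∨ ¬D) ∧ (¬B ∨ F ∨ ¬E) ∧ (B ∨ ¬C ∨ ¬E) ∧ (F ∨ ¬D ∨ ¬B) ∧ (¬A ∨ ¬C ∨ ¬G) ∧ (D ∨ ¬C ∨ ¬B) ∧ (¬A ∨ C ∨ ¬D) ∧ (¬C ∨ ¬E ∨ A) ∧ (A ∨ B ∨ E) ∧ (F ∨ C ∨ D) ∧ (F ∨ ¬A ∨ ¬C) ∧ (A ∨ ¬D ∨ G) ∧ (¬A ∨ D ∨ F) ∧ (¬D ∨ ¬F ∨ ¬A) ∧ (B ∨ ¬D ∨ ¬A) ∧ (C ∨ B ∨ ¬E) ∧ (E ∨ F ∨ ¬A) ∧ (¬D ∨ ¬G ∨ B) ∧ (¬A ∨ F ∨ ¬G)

Try A = True.
Try B = False.
(¬D) alone gives D = False.
(C) alone gives C = True.
(G) alone gives G = True.
But (¬G) is also a unit clause — contradiction.
Undo B and try B = True.
(D) alone gives D = True.
(C) alone gives C = True.
(G) alone gives G = True.
But (¬G) is also a unit clause — contradiction.
Either choice for B ends in contradiction.
Undo A and try A = False.
Try B = False.
(E) alone gives E = True.
(¬F) alone gives F = False.
(C) alone gives C = True.
But (¬C) is also a unit clause — contradiction.
Undo B and try B = True.
(¬G) alone gives G = False.
(¬D) alone gives D = False.
(F) alone gives F = True.
(E) alone gives E = True.
(C) alone gives C = True.
But (¬C) is also a unit clause — contradiction.
Either choice for B ends in contradiction.
Either choice for A ends in contradiction.

UNSATISFIABLE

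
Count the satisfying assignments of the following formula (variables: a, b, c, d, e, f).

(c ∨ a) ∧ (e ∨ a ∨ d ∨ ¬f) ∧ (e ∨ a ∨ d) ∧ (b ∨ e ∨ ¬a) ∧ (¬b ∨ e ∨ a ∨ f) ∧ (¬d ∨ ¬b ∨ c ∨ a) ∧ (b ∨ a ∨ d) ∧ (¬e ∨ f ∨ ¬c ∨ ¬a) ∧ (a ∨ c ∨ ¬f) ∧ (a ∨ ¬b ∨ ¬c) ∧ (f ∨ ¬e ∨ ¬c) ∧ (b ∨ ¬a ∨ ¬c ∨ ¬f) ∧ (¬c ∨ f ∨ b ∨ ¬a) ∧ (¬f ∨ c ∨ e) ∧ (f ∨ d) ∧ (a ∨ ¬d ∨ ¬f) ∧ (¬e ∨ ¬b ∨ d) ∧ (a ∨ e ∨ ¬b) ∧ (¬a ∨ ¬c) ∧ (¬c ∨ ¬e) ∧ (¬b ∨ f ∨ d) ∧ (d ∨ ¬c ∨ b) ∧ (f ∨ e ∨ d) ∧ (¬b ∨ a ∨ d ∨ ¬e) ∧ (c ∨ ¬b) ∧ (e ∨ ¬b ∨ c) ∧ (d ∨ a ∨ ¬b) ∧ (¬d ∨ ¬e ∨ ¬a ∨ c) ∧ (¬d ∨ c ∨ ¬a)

There are 2^6 = 64 truth assignments over (a, b, c, d, e, f).
Split on d. With d = True, the clauses containing d are satisfied and ¬d drops from the rest; 1 of the 2^5 = 32 assignments to the other variables satisfy what remains.
With d = False, by the same count on the reduced clause set, 1 assignment works.
(One model: a=F, b=F, c=T, d=T, e=F, f=F.)
Total: 1 + 1 = 2.

2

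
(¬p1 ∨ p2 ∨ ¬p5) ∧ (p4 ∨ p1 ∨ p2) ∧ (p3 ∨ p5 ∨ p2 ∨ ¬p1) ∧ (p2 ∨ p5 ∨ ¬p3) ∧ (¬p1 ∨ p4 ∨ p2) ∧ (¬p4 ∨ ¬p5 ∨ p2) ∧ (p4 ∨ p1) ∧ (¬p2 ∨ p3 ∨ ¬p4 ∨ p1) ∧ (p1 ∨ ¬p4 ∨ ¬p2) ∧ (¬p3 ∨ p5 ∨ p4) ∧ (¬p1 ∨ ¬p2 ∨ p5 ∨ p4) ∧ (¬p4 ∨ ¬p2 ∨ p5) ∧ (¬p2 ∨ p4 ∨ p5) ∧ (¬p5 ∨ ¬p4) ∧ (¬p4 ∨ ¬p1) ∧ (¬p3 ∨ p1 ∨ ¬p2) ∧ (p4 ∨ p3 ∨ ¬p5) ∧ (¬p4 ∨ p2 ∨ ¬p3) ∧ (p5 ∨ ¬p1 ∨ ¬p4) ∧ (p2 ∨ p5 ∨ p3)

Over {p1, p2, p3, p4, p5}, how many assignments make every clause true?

1

There are 2^5 = 32 truth assignments over (p1, p2, p3, p4, p5).
Split on p5. With p5 = True, the clauses containing p5 are satisfied and ¬p5 drops from the rest; 1 of the 2^4 = 16 assignments to the other variables satisfy what remains.
With p5 = False, by the same count on the reduced clause set, 0 assignments work.
Total: 1 + 0 = 1.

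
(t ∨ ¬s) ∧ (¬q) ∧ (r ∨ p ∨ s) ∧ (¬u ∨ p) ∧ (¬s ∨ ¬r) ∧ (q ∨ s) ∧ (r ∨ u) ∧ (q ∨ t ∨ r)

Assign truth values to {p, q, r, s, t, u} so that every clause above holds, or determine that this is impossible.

The clause (¬q) is unit, so q = False.
The clause (s) is unit, so s = True.
The clause (t) is unit, so t = True.
The clause (¬r) is unit, so r = False.
The clause (u) is unit, so u = True.
The clause (p) is unit, so p = True.
This assignment satisfies each clause.

p: True,  q: False,  r: False,  s: True,  t: True,  u: True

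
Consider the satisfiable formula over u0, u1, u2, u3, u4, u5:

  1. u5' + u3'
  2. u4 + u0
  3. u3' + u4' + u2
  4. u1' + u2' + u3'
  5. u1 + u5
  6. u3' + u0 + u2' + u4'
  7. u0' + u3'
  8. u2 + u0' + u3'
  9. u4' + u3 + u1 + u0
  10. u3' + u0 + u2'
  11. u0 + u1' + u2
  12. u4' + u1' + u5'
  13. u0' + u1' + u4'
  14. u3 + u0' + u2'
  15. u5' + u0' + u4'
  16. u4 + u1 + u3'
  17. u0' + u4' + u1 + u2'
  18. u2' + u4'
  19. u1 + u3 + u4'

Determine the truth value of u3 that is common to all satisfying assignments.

Suppose u3 = 1.
Unit clause (u5') forces u5 = 0.
Unit clause (u1) forces u1 = 1.
Unit clause (u2') forces u2 = 0.
Unit clause (u4') forces u4 = 0.
Unit clause (u0) forces u0 = 1.
But (u0') is also a unit clause — contradiction.
So every satisfying assignment has u3 = False.

False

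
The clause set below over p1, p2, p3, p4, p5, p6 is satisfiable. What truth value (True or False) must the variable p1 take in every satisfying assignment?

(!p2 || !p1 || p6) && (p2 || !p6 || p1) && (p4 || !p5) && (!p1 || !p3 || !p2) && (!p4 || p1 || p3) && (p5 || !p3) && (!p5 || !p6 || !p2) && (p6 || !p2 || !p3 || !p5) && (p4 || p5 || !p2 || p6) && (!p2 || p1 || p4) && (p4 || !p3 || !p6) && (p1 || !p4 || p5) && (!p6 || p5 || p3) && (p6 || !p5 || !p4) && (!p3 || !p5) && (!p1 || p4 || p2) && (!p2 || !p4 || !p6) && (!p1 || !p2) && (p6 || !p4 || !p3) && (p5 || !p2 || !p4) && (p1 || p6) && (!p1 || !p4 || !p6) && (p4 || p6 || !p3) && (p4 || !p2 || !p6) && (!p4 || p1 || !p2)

True

Suppose p1 = false.
(p6) alone gives p6 = true.
(p2) alone gives p2 = true.
(!p5) alone gives p5 = false.
(!p3) alone gives p3 = false.
But (p3) is also a unit clause — contradiction.
So every satisfying assignment has p1 = True.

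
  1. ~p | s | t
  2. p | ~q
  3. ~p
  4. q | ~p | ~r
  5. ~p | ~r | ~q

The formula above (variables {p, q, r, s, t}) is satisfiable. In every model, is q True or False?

Suppose q = 1.
Unit clause (p) forces p = 1.
But (~p) is also a unit clause — contradiction.
So every satisfying assignment has q = False.

False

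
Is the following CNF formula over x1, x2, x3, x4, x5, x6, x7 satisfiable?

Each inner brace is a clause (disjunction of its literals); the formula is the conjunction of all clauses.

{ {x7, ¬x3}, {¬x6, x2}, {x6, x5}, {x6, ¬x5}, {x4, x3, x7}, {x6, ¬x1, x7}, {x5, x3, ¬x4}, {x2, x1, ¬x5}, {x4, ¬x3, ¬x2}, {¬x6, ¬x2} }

No

Branch on x7: set x7 = True.
Branch on x6: set x6 = False.
(x5) alone gives x5 = True.
But (¬x5) is also a unit clause — contradiction.
That branch fails; take x6 = True instead.
(x2) alone gives x2 = True.
But (¬x2) is also a unit clause — contradiction.
Either choice for x6 ends in contradiction.
That branch fails; take x7 = False instead.
(¬x3) alone gives x3 = False.
(x4) alone gives x4 = True.
(x5) alone gives x5 = True.
(x6) alone gives x6 = True.
(x2) alone gives x2 = True.
But (¬x2) is also a unit clause — contradiction.
Either choice for x7 ends in contradiction.
No assignment satisfies every clause.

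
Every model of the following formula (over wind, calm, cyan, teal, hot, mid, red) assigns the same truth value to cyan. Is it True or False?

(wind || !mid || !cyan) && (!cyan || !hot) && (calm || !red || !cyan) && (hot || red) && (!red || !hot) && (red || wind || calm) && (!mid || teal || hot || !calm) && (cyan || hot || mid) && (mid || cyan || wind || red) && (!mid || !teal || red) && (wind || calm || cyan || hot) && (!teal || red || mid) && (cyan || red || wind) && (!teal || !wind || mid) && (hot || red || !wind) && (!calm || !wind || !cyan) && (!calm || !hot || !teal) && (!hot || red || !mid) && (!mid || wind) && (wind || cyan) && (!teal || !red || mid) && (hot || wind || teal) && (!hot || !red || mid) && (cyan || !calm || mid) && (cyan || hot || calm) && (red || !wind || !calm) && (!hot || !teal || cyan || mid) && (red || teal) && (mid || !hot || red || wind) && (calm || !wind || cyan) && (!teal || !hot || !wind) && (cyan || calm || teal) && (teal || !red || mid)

Suppose cyan = true.
The clause (!hot) is unit, so hot = false.
The clause (red) is unit, so red = true.
The clause (calm) is unit, so calm = true.
The clause (!wind) is unit, so wind = false.
The clause (!mid) is unit, so mid = false.
The clause (!teal) is unit, so teal = false.
Now (teal) is unsatisfied and unit — conflict.
So every satisfying assignment has cyan = False.

False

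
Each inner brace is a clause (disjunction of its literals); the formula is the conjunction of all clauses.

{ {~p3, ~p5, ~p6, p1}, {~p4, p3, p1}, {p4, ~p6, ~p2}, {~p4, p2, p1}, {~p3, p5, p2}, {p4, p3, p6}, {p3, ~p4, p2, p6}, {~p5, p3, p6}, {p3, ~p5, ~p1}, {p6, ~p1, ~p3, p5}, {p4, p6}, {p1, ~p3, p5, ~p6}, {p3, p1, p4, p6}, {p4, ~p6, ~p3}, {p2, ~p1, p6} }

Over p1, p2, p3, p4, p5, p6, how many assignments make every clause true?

12

There are 2^6 = 64 truth assignments over (p1, p2, p3, p4, p5, p6).
Split on p1. With p1 = 1, the clauses containing p1 are satisfied and ~p1 drops from the rest; 8 of the 2^5 = 32 assignments to the other variables satisfy what remains.
With p1 = 0, by the same count on the reduced clause set, 4 assignments work.
Total: 8 + 4 = 12.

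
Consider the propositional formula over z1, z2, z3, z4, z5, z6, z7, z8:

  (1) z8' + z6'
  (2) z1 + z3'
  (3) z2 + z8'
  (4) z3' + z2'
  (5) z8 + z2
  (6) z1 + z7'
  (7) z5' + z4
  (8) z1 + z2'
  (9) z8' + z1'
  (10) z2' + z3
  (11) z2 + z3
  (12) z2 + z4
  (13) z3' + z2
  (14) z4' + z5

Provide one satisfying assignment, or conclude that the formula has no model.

UNSATISFIABLE

Branch on z8: set z8 = 0.
The clause (z2) is unit, so z2 = 1.
The clause (z3') is unit, so z3 = 0.
That conflicts with the unit clause (z3).
That branch fails; take z8 = 1 instead.
The clause (z6') is unit, so z6 = 0.
The clause (z2) is unit, so z2 = 1.
The clause (z3') is unit, so z3 = 0.
That conflicts with the unit clause (z3).
Either choice for z8 ends in contradiction.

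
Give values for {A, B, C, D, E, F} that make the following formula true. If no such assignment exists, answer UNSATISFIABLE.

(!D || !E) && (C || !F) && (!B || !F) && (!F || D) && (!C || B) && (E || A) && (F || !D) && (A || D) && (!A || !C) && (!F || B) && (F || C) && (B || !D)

Suppose D = false.
(!F) alone gives F = false.
(A) alone gives A = true.
(!C) alone gives C = false.
Now (C) is unsatisfied and unit — conflict.
Backtrack on D: now try D = true.
(!E) alone gives E = false.
(A) alone gives A = true.
(F) alone gives F = true.
(C) alone gives C = true.
Now (!C) is unsatisfied and unit — conflict.
Neither D = true nor D = false works.

UNSATISFIABLE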